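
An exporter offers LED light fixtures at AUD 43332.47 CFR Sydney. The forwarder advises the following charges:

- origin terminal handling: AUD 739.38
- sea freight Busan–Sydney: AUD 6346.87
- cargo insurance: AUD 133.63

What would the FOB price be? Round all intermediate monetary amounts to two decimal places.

Not relevant to the conversion: origin terminal — on the seller under both CFR and FOB; already in the CFR price and stays in the FOB price. insurance — on the buyer under both terms; not part of either seller's price.
From CFR to FOB, the seller no longer bears: freight.
FOB price = 43332.47 − 6346.87 = 36985.60

FOB price: AUD 36985.60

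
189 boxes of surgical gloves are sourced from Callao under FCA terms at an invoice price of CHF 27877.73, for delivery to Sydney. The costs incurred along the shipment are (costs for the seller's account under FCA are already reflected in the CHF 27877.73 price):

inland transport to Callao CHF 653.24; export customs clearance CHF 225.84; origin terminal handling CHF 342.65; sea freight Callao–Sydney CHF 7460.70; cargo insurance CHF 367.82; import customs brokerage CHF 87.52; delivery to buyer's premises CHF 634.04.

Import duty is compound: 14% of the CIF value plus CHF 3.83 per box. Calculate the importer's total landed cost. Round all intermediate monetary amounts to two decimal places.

FCA: the seller delivers export-cleared goods to the carrier; the buyer bears costs from that point.
Already in the invoice (seller's account under FCA): inland to port, export clearance — exclude.
CIF value = FCA price + origin terminal + freight + insurance = 27877.73 + 342.65 + 7460.70 + 367.82 = 36048.90
Ad valorem component: 36048.90 × 14% = 5046.85
Specific component: 189 × 3.83 = 723.87
Import duty = 5046.85 + 723.87 = 5770.72
Buyer bears: origin terminal 342.65 + freight 7460.70 + insurance 367.82 + brokerage 87.52 + delivery 634.04 + duty 5770.72 = 14663.45
Landed cost = invoice 27877.73 + 14663.45 = 42541.18

Total landed cost: CHF 42541.18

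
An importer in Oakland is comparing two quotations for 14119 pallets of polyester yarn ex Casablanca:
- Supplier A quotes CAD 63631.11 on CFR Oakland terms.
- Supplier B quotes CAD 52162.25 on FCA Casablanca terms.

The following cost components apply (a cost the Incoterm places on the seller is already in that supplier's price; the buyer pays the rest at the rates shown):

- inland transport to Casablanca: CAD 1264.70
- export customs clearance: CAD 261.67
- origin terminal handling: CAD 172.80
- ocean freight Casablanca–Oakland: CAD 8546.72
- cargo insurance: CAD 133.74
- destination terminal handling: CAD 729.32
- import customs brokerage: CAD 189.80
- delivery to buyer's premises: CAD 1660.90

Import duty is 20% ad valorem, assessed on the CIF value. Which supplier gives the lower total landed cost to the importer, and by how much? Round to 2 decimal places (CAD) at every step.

Supplier B is cheaper by CAD 3299.21

Supplier A (CFR):
CIF value = CFR price + insurance = 63631.11 + 133.74 = 63764.85
Import duty = 63764.85 × 20% = 12752.97
Buyer bears (A): 133.74 + 729.32 + 189.80 + 1660.90 = 2713.76
Landed cost (A) = invoice 63631.11 + 2713.76 + duty 12752.97 = 79097.84
Supplier B (FCA):
CIF value = FCA price + origin terminal + freight + insurance = 52162.25 + 172.80 + 8546.72 + 133.74 = 61015.51
Import duty = 61015.51 × 20% = 12203.10
Buyer bears (B): 172.80 + 8546.72 + 133.74 + 729.32 + 189.80 + 1660.90 = 11433.28
Landed cost (B) = invoice 52162.25 + 11433.28 + duty 12203.10 = 75798.63
Difference = |79097.84 − 75798.63| = 3299.21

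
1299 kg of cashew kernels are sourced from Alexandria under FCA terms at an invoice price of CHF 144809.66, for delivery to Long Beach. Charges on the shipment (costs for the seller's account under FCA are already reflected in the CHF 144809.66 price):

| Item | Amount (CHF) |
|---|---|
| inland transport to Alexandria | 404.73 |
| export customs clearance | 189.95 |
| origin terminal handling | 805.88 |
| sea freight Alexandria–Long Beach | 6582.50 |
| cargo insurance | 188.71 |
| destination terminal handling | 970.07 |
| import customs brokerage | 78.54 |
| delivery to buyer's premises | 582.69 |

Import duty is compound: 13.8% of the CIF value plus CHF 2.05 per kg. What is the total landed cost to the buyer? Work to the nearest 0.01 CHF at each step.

FCA: the seller delivers export-cleared goods to the carrier; the buyer bears costs from that point.
Already in the invoice (seller's account under FCA): inland to port, export clearance — exclude.
CIF value = FCA price + origin terminal + freight + insurance = 144809.66 + 805.88 + 6582.50 + 188.71 = 152386.75
Ad valorem component: 152386.75 × 13.8% = 21029.37
Specific component: 1299 × 2.05 = 2662.95
Import duty = 21029.37 + 2662.95 = 23692.32
Buyer bears: origin terminal 805.88 + freight 6582.50 + insurance 188.71 + destination terminal 970.07 + brokerage 78.54 + delivery 582.69 + duty 23692.32 = 32900.71
Landed cost = invoice 144809.66 + 32900.71 = 177710.37

Total landed cost: CHF 177710.37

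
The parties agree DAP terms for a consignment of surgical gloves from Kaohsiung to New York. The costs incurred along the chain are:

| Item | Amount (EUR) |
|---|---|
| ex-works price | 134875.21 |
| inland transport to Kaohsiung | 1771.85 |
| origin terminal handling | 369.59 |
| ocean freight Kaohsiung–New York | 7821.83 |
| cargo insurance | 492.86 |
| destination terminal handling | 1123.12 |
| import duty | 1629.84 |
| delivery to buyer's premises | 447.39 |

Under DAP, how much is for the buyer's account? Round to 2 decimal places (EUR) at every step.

DAP: the seller bears all costs to the named destination except import duty and clearance.
Seller's account: goods 134875.21 + inland to port 1771.85 + origin terminal 369.59 + freight 7821.83 + insurance 492.86 + destination terminal 1123.12 + delivery 447.39 = 146901.85
Buyer's account: duty 1629.84 = 1629.84

Buyer's account: EUR 1629.84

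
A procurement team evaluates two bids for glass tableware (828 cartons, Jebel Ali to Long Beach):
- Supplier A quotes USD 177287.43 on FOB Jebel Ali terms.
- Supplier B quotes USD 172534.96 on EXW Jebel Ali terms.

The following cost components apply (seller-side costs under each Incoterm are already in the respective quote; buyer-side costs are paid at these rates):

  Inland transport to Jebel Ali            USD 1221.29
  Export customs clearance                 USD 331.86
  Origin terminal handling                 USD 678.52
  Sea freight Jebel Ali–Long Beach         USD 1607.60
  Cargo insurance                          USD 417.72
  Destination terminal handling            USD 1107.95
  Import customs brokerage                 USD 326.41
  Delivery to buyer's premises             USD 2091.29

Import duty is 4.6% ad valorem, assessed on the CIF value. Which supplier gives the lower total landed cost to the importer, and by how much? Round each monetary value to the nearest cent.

Supplier A (FOB):
CIF value = FOB price + freight + insurance = 177287.43 + 1607.60 + 417.72 = 179312.75
Import duty = 179312.75 × 4.6% = 8248.39
Buyer bears (A): 1607.60 + 417.72 + 1107.95 + 326.41 + 2091.29 = 5550.97
Landed cost (A) = invoice 177287.43 + 5550.97 + duty 8248.39 = 191086.79
Supplier B (EXW):
CIF value = EXW price + inland to port + export clearance + origin terminal + freight + insurance = 172534.96 + 1221.29 + 331.86 + 678.52 + 1607.60 + 417.72 = 176791.95
Import duty = 176791.95 × 4.6% = 8132.43
Buyer bears (B): 1221.29 + 331.86 + 678.52 + 1607.60 + 417.72 + 1107.95 + 326.41 + 2091.29 = 7782.64
Landed cost (B) = invoice 172534.96 + 7782.64 + duty 8132.43 = 188450.03
Difference = |191086.79 − 188450.03| = 2636.76

Supplier B is cheaper by USD 2636.76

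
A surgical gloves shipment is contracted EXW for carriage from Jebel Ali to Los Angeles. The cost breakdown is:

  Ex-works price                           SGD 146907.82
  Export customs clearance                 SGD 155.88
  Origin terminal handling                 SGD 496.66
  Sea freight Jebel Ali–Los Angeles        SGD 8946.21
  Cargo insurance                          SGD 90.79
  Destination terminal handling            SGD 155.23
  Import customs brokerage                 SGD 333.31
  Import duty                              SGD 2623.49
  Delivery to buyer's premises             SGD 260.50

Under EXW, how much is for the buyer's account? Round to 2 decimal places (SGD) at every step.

Buyer's account: SGD 13062.07

EXW: the seller makes goods available at their premises; the buyer bears all onward costs.
Seller's account: goods 146907.82 = 146907.82
Buyer's account: export clearance 155.88 + origin terminal 496.66 + freight 8946.21 + insurance 90.79 + destination terminal 155.23 + brokerage 333.31 + duty 2623.49 + delivery 260.50 = 13062.07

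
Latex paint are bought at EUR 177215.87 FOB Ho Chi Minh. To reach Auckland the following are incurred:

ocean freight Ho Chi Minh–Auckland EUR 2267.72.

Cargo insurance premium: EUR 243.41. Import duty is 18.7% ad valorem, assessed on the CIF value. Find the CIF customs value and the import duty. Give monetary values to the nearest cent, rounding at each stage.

CIF value: EUR 179727.00; import duty: EUR 33608.95

CIF = FOB price + freight + insurance
CIF = 177215.87 + 2267.72 + 243.41 = 179727.00
Import duty = 179727.00 × 18.7% = 33608.95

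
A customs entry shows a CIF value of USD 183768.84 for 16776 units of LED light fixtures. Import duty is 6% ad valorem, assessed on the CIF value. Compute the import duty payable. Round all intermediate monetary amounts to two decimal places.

Import duty: USD 11026.13

Import duty = 183768.84 × 6% = 11026.13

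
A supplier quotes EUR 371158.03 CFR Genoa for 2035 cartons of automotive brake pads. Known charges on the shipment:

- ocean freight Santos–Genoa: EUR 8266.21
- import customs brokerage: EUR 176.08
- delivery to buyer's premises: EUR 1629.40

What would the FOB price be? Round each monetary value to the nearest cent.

Not relevant to the conversion: brokerage, delivery — on the buyer under both terms; not part of either seller's price.
From CFR to FOB, the seller no longer bears: freight.
FOB price = 371158.03 − 8266.21 = 362891.82

FOB price: EUR 362891.82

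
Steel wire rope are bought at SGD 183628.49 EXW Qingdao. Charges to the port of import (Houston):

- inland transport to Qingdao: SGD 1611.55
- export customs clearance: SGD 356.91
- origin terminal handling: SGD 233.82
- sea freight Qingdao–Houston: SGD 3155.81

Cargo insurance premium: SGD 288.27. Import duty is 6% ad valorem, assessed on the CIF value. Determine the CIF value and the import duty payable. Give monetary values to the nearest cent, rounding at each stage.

CIF value: SGD 189274.85; import duty: SGD 11356.49

CIF = EXW price + pre-shipment costs + freight + insurance
CIF = 183628.49 + 1611.55 + 356.91 + 233.82 + 3155.81 + 288.27 = 189274.85
Import duty = 189274.85 × 6% = 11356.49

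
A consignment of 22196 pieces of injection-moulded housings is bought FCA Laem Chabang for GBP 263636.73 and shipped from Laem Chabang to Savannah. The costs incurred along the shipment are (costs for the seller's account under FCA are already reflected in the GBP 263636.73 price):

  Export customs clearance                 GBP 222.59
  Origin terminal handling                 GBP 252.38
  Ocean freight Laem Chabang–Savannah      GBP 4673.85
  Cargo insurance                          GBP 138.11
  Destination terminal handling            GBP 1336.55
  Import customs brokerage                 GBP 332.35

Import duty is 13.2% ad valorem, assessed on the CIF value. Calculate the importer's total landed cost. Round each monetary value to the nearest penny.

FCA: the seller delivers export-cleared goods to the carrier; the buyer bears costs from that point.
Already in the invoice (seller's account under FCA): export clearance — exclude.
CIF value = FCA price + origin terminal + freight + insurance = 263636.73 + 252.38 + 4673.85 + 138.11 = 268701.07
Import duty = 268701.07 × 13.2% = 35468.54
Buyer bears: origin terminal 252.38 + freight 4673.85 + insurance 138.11 + destination terminal 1336.55 + brokerage 332.35 + duty 35468.54 = 42201.78
Landed cost = invoice 263636.73 + 42201.78 = 305838.51

Total landed cost: GBP 305838.51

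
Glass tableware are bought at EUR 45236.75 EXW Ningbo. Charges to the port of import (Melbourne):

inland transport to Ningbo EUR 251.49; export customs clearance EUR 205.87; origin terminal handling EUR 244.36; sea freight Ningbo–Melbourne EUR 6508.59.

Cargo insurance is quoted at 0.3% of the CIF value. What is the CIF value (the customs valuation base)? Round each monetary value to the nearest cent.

CIF value: EUR 52604.87

Let C be the CIF value. C = EXW price + pre-shipment costs + freight + 0.3% × C
C − 0.3% × C = 45236.75 + 251.49 + 205.87 + 244.36 + 6508.59
0.997 × C = 52447.06
C = 52447.06 / 0.997 = 52604.87
Insurance premium = 0.3% × 52604.87 = 157.81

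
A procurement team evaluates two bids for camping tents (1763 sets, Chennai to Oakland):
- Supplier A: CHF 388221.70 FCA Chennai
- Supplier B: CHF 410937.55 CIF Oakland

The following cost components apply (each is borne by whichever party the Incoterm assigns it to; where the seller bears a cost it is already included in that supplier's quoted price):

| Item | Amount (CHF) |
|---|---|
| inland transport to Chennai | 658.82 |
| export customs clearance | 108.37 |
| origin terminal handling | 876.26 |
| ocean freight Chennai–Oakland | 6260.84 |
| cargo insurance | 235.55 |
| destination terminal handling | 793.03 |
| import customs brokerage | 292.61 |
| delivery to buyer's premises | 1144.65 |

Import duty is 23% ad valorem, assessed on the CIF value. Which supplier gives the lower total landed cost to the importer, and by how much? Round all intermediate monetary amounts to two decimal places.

Supplier A is cheaper by CHF 18872.14

Supplier A (FCA):
CIF value = FCA price + origin terminal + freight + insurance = 388221.70 + 876.26 + 6260.84 + 235.55 = 395594.35
Import duty = 395594.35 × 23% = 90986.70
Buyer bears (A): 876.26 + 6260.84 + 235.55 + 793.03 + 292.61 + 1144.65 = 9602.94
Landed cost (A) = invoice 388221.70 + 9602.94 + duty 90986.70 = 488811.34
Supplier B (CIF):
The CIF price already equals the CIF value: 410937.55
Import duty = 410937.55 × 23% = 94515.64
Buyer bears (B): 793.03 + 292.61 + 1144.65 = 2230.29
Landed cost (B) = invoice 410937.55 + 2230.29 + duty 94515.64 = 507683.48
Difference = |488811.34 − 507683.48| = 18872.14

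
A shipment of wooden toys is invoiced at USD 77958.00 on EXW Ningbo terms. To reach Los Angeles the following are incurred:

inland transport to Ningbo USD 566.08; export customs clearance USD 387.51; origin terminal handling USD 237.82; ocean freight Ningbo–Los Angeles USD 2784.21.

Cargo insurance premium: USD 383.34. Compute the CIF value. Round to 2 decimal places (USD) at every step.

CIF value: USD 82316.96

CIF = EXW price + pre-shipment costs + freight + insurance
CIF = 77958.00 + 566.08 + 387.51 + 237.82 + 2784.21 + 383.34 = 82316.96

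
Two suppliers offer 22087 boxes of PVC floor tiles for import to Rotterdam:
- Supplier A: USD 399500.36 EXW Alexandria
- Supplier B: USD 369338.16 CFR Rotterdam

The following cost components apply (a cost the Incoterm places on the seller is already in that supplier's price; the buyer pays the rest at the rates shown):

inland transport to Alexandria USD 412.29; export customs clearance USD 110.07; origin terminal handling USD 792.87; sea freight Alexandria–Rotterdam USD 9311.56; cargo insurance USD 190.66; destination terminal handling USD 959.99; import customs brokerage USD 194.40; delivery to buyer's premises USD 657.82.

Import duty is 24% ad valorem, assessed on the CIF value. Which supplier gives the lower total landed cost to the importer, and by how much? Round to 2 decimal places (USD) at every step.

Supplier B is cheaper by USD 50578.34

Supplier A (EXW):
CIF value = EXW price + inland to port + export clearance + origin terminal + freight + insurance = 399500.36 + 412.29 + 110.07 + 792.87 + 9311.56 + 190.66 = 410317.81
Import duty = 410317.81 × 24% = 98476.27
Buyer bears (A): 412.29 + 110.07 + 792.87 + 9311.56 + 190.66 + 959.99 + 194.40 + 657.82 = 12629.66
Landed cost (A) = invoice 399500.36 + 12629.66 + duty 98476.27 = 510606.29
Supplier B (CFR):
CIF value = CFR price + insurance = 369338.16 + 190.66 = 369528.82
Import duty = 369528.82 × 24% = 88686.92
Buyer bears (B): 190.66 + 959.99 + 194.40 + 657.82 = 2002.87
Landed cost (B) = invoice 369338.16 + 2002.87 + duty 88686.92 = 460027.95
Difference = |510606.29 − 460027.95| = 50578.34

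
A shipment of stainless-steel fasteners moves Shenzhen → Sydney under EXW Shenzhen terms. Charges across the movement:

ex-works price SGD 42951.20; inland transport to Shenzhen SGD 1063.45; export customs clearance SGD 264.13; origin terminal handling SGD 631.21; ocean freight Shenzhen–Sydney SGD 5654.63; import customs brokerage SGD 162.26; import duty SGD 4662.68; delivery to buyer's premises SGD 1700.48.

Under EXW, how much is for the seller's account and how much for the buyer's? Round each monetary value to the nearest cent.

EXW: the seller makes goods available at their premises; the buyer bears all onward costs.
Seller's account: goods 42951.20 = 42951.20
Buyer's account: inland to port 1063.45 + export clearance 264.13 + origin terminal 631.21 + freight 5654.63 + brokerage 162.26 + duty 4662.68 + delivery 1700.48 = 14138.84

Seller: SGD 42951.20; buyer: SGD 14138.84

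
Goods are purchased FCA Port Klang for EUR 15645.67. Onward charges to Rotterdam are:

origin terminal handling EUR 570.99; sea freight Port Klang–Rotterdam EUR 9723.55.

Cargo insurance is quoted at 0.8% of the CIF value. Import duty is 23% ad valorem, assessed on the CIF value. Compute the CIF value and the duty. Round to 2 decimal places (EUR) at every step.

Let C be the CIF value. C = FCA price + pre-shipment costs + freight + 0.8% × C
C − 0.8% × C = 15645.67 + 570.99 + 9723.55
0.992 × C = 25940.21
C = 25940.21 / 0.992 = 26149.41
Insurance premium = 0.8% × 26149.41 = 209.20
Import duty = 26149.41 × 23% = 6014.36

CIF value: EUR 26149.41; import duty: EUR 6014.36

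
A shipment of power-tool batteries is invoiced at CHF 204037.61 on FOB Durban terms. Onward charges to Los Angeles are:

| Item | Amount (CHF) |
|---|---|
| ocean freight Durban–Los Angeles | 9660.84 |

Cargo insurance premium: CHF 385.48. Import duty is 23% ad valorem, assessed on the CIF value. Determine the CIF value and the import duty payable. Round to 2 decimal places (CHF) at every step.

CIF = FOB price + freight + insurance
CIF = 204037.61 + 9660.84 + 385.48 = 214083.93
Import duty = 214083.93 × 23% = 49239.30

CIF value: CHF 214083.93; import duty: CHF 49239.30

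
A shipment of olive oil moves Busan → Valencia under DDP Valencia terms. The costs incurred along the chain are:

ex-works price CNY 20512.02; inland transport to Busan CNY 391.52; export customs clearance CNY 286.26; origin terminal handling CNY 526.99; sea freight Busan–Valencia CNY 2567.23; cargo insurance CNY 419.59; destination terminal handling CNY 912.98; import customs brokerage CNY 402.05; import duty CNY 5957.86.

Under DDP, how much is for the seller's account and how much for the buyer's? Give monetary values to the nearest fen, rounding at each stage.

DDP: the seller bears all costs including import duty.
Seller's account: goods 20512.02 + inland to port 391.52 + export clearance 286.26 + origin terminal 526.99 + freight 2567.23 + insurance 419.59 + destination terminal 912.98 + brokerage 402.05 + duty 5957.86 = 31976.50
Buyer's account: 0.00

Seller: CNY 31976.50; buyer: CNY 0.00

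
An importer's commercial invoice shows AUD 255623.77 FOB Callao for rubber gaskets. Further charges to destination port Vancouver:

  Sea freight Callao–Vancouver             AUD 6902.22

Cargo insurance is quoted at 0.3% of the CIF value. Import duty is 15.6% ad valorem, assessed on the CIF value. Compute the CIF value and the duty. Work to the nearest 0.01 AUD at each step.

Let C be the CIF value. C = FOB price + freight + 0.3% × C
C − 0.3% × C = 255623.77 + 6902.22
0.997 × C = 262525.99
C = 262525.99 / 0.997 = 263315.94
Insurance premium = 0.3% × 263315.94 = 789.95
Import duty = 263315.94 × 15.6% = 41077.29

CIF value: AUD 263315.94; import duty: AUD 41077.29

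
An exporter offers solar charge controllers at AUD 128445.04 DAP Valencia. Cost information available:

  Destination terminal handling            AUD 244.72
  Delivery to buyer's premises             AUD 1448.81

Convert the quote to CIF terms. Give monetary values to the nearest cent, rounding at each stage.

CIF price: AUD 126751.51

From DAP to CIF, the seller no longer bears: destination terminal, delivery.
CIF price = 128445.04 − 244.72 − 1448.81 = 126751.51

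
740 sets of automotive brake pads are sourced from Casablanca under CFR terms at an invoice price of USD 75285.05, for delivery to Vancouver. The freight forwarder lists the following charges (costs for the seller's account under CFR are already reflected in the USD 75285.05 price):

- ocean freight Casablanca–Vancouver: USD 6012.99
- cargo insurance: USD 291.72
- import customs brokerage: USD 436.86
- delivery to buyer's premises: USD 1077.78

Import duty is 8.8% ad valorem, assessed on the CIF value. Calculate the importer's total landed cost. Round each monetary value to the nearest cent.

CFR: the seller pays costs through ocean freight to the destination port, but not insurance.
Already in the invoice (seller's account under CFR): freight — exclude.
CIF value = CFR price + insurance = 75285.05 + 291.72 = 75576.77
Import duty = 75576.77 × 8.8% = 6650.76
Buyer bears: insurance 291.72 + brokerage 436.86 + delivery 1077.78 + duty 6650.76 = 8457.12
Landed cost = invoice 75285.05 + 8457.12 = 83742.17

Total landed cost: USD 83742.17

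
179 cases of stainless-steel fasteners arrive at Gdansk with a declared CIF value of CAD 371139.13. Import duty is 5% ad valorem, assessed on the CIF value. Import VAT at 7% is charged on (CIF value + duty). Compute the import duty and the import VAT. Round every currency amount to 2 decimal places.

Import duty: CAD 18556.96; import VAT: CAD 27278.73

Import duty = 371139.13 × 5% = 18556.96
VAT base = CIF + duty = 371139.13 + 18556.96 = 389696.09
Import VAT = 389696.09 × 7% = 27278.73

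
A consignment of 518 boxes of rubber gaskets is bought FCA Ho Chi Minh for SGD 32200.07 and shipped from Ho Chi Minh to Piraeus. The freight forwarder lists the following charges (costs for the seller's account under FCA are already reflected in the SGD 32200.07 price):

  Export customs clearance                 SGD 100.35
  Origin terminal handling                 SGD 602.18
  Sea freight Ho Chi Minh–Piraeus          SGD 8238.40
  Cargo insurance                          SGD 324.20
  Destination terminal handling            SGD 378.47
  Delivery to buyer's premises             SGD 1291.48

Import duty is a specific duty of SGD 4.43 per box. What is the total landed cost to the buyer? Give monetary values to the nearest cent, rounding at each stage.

Total landed cost: SGD 45329.54

FCA: the seller delivers export-cleared goods to the carrier; the buyer bears costs from that point.
Already in the invoice (seller's account under FCA): export clearance — exclude.
CIF value = FCA price + origin terminal + freight + insurance = 32200.07 + 602.18 + 8238.40 + 324.20 = 41364.85
Import duty = 518 × 4.43 = 2294.74
Buyer bears: origin terminal 602.18 + freight 8238.40 + insurance 324.20 + destination terminal 378.47 + delivery 1291.48 + duty 2294.74 = 13129.47
Landed cost = invoice 32200.07 + 13129.47 = 45329.54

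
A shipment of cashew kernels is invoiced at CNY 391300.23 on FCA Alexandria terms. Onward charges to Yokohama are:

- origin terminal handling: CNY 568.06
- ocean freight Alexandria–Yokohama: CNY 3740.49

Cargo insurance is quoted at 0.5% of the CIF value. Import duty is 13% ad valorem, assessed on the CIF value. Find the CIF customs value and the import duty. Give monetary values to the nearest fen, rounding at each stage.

Let C be the CIF value. C = FCA price + pre-shipment costs + freight + 0.5% × C
C − 0.5% × C = 391300.23 + 568.06 + 3740.49
0.995 × C = 395608.78
C = 395608.78 / 0.995 = 397596.76
Insurance premium = 0.5% × 397596.76 = 1987.98
Import duty = 397596.76 × 13% = 51687.58

CIF value: CNY 397596.76; import duty: CNY 51687.58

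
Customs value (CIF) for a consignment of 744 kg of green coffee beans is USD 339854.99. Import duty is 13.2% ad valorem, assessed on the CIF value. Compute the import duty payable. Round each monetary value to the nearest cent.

Import duty = 339854.99 × 13.2% = 44860.86

Import duty: USD 44860.86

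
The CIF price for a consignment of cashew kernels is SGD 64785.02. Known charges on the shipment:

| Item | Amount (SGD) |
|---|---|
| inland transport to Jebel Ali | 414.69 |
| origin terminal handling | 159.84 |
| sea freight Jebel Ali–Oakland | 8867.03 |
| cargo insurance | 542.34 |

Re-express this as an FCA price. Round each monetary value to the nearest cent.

Not relevant to the conversion: inland to port — on the seller under both CIF and FCA; already in the CIF price and stays in the FCA price.
From CIF to FCA, the seller no longer bears: origin terminal, freight, insurance.
FCA price = 64785.02 − 159.84 − 8867.03 − 542.34 = 55215.81

FCA price: SGD 55215.81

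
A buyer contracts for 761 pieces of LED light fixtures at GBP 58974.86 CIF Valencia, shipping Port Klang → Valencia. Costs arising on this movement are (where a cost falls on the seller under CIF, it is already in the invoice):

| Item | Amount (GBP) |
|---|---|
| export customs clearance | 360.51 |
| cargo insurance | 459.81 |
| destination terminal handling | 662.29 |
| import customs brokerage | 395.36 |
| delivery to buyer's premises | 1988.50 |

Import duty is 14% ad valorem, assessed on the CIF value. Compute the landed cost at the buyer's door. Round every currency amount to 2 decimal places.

Total landed cost: GBP 70277.49

CIF: the seller pays costs through ocean freight and marine insurance to the destination port.
Already in the invoice (seller's account under CIF): export clearance, insurance — exclude.
The CIF price already equals the CIF value: 58974.86
Import duty = 58974.86 × 14% = 8256.48
Buyer bears: destination terminal 662.29 + brokerage 395.36 + delivery 1988.50 + duty 8256.48 = 11302.63
Landed cost = invoice 58974.86 + 11302.63 = 70277.49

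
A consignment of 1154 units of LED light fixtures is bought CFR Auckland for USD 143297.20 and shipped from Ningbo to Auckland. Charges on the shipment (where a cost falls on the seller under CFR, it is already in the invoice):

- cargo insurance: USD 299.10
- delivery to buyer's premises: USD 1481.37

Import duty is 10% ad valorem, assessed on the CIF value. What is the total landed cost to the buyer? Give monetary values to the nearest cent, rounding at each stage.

CFR: the seller pays costs through ocean freight to the destination port, but not insurance.
CIF value = CFR price + insurance = 143297.20 + 299.10 = 143596.30
Import duty = 143596.30 × 10% = 14359.63
Buyer bears: insurance 299.10 + delivery 1481.37 + duty 14359.63 = 16140.10
Landed cost = invoice 143297.20 + 16140.10 = 159437.30

Total landed cost: USD 159437.30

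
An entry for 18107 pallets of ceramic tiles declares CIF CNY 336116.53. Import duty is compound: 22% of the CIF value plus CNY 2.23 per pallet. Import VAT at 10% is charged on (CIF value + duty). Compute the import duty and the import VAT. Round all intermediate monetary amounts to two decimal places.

Import duty: CNY 114324.25; import VAT: CNY 45044.08

Ad valorem component: 336116.53 × 22% = 73945.64
Specific component: 18107 × 2.23 = 40378.61
Import duty = 73945.64 + 40378.61 = 114324.25
VAT base = CIF + duty = 336116.53 + 114324.25 = 450440.78
Import VAT = 450440.78 × 10% = 45044.08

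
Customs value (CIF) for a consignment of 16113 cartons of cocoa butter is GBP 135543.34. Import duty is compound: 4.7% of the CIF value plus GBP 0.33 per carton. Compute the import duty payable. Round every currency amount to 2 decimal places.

Ad valorem component: 135543.34 × 4.7% = 6370.54
Specific component: 16113 × 0.33 = 5317.29
Import duty = 6370.54 + 5317.29 = 11687.83

Import duty: GBP 11687.83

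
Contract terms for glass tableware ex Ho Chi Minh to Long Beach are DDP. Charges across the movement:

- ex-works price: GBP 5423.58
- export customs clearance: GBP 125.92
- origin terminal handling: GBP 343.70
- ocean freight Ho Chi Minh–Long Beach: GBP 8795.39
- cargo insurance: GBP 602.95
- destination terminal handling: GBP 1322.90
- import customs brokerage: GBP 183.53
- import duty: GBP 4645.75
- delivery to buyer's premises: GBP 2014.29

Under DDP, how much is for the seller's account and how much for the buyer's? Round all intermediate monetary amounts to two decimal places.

Seller: GBP 23458.01; buyer: GBP 0.00

DDP: the seller bears all costs including import duty.
Seller's account: goods 5423.58 + export clearance 125.92 + origin terminal 343.70 + freight 8795.39 + insurance 602.95 + destination terminal 1322.90 + brokerage 183.53 + duty 4645.75 + delivery 2014.29 = 23458.01
Buyer's account: 0.00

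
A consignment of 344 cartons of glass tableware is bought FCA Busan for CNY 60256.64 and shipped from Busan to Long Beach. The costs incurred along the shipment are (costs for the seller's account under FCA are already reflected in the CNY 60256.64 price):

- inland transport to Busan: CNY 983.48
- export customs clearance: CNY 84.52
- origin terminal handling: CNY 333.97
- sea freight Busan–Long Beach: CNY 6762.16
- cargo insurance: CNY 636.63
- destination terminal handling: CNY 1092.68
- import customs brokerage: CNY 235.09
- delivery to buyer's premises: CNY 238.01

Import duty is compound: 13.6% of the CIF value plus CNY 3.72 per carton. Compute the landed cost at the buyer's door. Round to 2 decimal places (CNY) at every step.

FCA: the seller delivers export-cleared goods to the carrier; the buyer bears costs from that point.
Already in the invoice (seller's account under FCA): inland to port, export clearance — exclude.
CIF value = FCA price + origin terminal + freight + insurance = 60256.64 + 333.97 + 6762.16 + 636.63 = 67989.40
Ad valorem component: 67989.40 × 13.6% = 9246.56
Specific component: 344 × 3.72 = 1279.68
Import duty = 9246.56 + 1279.68 = 10526.24
Buyer bears: origin terminal 333.97 + freight 6762.16 + insurance 636.63 + destination terminal 1092.68 + brokerage 235.09 + delivery 238.01 + duty 10526.24 = 19824.78
Landed cost = invoice 60256.64 + 19824.78 = 80081.42

Total landed cost: CNY 80081.42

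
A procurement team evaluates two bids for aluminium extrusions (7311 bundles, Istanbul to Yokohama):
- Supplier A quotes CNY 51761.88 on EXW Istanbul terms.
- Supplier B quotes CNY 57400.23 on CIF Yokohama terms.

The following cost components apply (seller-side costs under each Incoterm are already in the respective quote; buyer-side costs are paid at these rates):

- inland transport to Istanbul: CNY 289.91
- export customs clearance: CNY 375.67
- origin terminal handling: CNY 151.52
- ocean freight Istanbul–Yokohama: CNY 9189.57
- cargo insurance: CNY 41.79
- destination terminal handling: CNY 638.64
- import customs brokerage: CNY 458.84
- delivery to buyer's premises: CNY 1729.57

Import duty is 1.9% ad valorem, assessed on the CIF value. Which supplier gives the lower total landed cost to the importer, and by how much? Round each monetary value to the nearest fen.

Supplier A (EXW):
CIF value = EXW price + inland to port + export clearance + origin terminal + freight + insurance = 51761.88 + 289.91 + 375.67 + 151.52 + 9189.57 + 41.79 = 61810.34
Import duty = 61810.34 × 1.9% = 1174.40
Buyer bears (A): 289.91 + 375.67 + 151.52 + 9189.57 + 41.79 + 638.64 + 458.84 + 1729.57 = 12875.51
Landed cost (A) = invoice 51761.88 + 12875.51 + duty 1174.40 = 65811.79
Supplier B (CIF):
The CIF price already equals the CIF value: 57400.23
Import duty = 57400.23 × 1.9% = 1090.60
Buyer bears (B): 638.64 + 458.84 + 1729.57 = 2827.05
Landed cost (B) = invoice 57400.23 + 2827.05 + duty 1090.60 = 61317.88
Difference = |65811.79 − 61317.88| = 4493.91

Supplier B is cheaper by CNY 4493.91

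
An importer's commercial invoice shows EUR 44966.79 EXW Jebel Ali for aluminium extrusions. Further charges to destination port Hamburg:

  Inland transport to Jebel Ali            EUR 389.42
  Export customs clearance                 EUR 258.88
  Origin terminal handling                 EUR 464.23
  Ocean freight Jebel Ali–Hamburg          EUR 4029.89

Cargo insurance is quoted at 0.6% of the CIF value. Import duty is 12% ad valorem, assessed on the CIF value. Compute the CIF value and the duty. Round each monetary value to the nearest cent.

Let C be the CIF value. C = EXW price + pre-shipment costs + freight + 0.6% × C
C − 0.6% × C = 44966.79 + 389.42 + 258.88 + 464.23 + 4029.89
0.994 × C = 50109.21
C = 50109.21 / 0.994 = 50411.68
Insurance premium = 0.6% × 50411.68 = 302.47
Import duty = 50411.68 × 12% = 6049.40

CIF value: EUR 50411.68; import duty: EUR 6049.40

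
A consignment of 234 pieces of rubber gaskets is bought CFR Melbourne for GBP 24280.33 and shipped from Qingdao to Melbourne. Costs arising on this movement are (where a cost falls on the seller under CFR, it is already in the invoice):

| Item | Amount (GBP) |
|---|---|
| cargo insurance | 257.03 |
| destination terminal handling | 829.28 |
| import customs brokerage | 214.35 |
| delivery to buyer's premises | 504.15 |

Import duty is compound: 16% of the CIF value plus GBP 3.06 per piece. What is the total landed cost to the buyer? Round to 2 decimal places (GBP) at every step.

CFR: the seller pays costs through ocean freight to the destination port, but not insurance.
CIF value = CFR price + insurance = 24280.33 + 257.03 = 24537.36
Ad valorem component: 24537.36 × 16% = 3925.98
Specific component: 234 × 3.06 = 716.04
Import duty = 3925.98 + 716.04 = 4642.02
Buyer bears: insurance 257.03 + destination terminal 829.28 + brokerage 214.35 + delivery 504.15 + duty 4642.02 = 6446.83
Landed cost = invoice 24280.33 + 6446.83 = 30727.16

Total landed cost: GBP 30727.16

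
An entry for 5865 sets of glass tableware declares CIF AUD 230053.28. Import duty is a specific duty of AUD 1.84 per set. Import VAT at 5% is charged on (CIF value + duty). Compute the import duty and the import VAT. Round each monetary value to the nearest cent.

Import duty = 5865 × 1.84 = 10791.60
VAT base = CIF + duty = 230053.28 + 10791.60 = 240844.88
Import VAT = 240844.88 × 5% = 12042.24

Import duty: AUD 10791.60; import VAT: AUD 12042.24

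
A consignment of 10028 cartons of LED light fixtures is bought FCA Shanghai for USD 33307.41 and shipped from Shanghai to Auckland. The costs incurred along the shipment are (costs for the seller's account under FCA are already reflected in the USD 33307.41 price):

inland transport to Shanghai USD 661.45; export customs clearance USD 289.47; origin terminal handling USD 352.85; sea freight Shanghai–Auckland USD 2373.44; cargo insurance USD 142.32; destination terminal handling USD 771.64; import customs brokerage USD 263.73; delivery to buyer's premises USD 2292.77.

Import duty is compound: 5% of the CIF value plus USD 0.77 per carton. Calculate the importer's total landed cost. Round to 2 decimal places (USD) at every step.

Total landed cost: USD 49034.52

FCA: the seller delivers export-cleared goods to the carrier; the buyer bears costs from that point.
Already in the invoice (seller's account under FCA): inland to port, export clearance — exclude.
CIF value = FCA price + origin terminal + freight + insurance = 33307.41 + 352.85 + 2373.44 + 142.32 = 36176.02
Ad valorem component: 36176.02 × 5% = 1808.80
Specific component: 10028 × 0.77 = 7721.56
Import duty = 1808.80 + 7721.56 = 9530.36
Buyer bears: origin terminal 352.85 + freight 2373.44 + insurance 142.32 + destination terminal 771.64 + brokerage 263.73 + delivery 2292.77 + duty 9530.36 = 15727.11
Landed cost = invoice 33307.41 + 15727.11 = 49034.52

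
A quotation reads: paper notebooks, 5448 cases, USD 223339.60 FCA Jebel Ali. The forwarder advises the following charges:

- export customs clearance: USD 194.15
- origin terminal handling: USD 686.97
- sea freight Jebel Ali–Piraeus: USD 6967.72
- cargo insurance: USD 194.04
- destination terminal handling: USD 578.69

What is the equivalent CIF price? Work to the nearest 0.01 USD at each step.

CIF price: USD 231188.33

Not relevant to the conversion: export clearance — on the seller under both FCA and CIF; already in the FCA price and stays in the CIF price. destination terminal — on the buyer under both terms; not part of either seller's price.
From FCA to CIF, the seller additionally bears: origin terminal, freight, insurance.
CIF price = 223339.60 + 686.97 + 6967.72 + 194.04 = 231188.33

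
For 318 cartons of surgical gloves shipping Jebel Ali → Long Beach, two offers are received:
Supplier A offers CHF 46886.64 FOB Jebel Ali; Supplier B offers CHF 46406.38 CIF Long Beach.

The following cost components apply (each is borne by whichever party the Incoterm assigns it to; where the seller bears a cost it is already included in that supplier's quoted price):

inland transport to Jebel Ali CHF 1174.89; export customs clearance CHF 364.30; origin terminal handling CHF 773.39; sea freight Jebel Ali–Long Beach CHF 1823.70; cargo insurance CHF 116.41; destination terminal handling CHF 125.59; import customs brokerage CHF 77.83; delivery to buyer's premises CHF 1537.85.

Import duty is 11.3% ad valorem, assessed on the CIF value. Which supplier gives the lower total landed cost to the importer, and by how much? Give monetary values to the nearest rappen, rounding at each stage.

Supplier B is cheaper by CHF 2693.87

Supplier A (FOB):
CIF value = FOB price + freight + insurance = 46886.64 + 1823.70 + 116.41 = 48826.75
Import duty = 48826.75 × 11.3% = 5517.42
Buyer bears (A): 1823.70 + 116.41 + 125.59 + 77.83 + 1537.85 = 3681.38
Landed cost (A) = invoice 46886.64 + 3681.38 + duty 5517.42 = 56085.44
Supplier B (CIF):
The CIF price already equals the CIF value: 46406.38
Import duty = 46406.38 × 11.3% = 5243.92
Buyer bears (B): 125.59 + 77.83 + 1537.85 = 1741.27
Landed cost (B) = invoice 46406.38 + 1741.27 + duty 5243.92 = 53391.57
Difference = |56085.44 − 53391.57| = 2693.87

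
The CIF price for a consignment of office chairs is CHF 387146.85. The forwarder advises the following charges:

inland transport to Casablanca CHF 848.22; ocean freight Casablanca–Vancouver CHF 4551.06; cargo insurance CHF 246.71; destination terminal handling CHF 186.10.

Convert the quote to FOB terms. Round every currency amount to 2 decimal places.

Not relevant to the conversion: inland to port — on the seller under both CIF and FOB; already in the CIF price and stays in the FOB price. destination terminal — on the buyer under both terms; not part of either seller's price.
From CIF to FOB, the seller no longer bears: freight, insurance.
FOB price = 387146.85 − 4551.06 − 246.71 = 382349.08

FOB price: CHF 382349.08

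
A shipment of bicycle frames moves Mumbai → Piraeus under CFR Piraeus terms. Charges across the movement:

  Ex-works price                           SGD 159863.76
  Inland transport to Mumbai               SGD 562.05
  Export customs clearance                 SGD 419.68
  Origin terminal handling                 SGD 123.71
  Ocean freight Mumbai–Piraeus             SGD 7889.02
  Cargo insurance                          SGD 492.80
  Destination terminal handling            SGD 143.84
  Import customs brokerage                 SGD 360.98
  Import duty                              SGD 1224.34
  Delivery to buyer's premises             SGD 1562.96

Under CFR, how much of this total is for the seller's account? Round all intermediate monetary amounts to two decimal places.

Seller's account: SGD 168858.22

CFR: the seller pays costs through ocean freight to the destination port, but not insurance.
Seller's account: goods 159863.76 + inland to port 562.05 + export clearance 419.68 + origin terminal 123.71 + freight 7889.02 = 168858.22
Buyer's account: insurance 492.80 + destination terminal 143.84 + brokerage 360.98 + duty 1224.34 + delivery 1562.96 = 3784.92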